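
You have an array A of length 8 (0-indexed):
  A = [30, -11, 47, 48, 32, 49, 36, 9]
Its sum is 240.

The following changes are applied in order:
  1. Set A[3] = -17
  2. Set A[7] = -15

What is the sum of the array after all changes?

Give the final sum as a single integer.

Initial sum: 240
Change 1: A[3] 48 -> -17, delta = -65, sum = 175
Change 2: A[7] 9 -> -15, delta = -24, sum = 151

Answer: 151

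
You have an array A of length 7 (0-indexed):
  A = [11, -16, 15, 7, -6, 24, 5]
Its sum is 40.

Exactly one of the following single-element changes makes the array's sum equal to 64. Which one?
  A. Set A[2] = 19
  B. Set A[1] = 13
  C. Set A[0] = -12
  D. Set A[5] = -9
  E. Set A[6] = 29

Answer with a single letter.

Answer: E

Derivation:
Option A: A[2] 15->19, delta=4, new_sum=40+(4)=44
Option B: A[1] -16->13, delta=29, new_sum=40+(29)=69
Option C: A[0] 11->-12, delta=-23, new_sum=40+(-23)=17
Option D: A[5] 24->-9, delta=-33, new_sum=40+(-33)=7
Option E: A[6] 5->29, delta=24, new_sum=40+(24)=64 <-- matches target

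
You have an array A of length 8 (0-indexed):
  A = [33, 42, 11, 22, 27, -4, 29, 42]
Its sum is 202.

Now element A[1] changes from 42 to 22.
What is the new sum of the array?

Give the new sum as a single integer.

Old value at index 1: 42
New value at index 1: 22
Delta = 22 - 42 = -20
New sum = old_sum + delta = 202 + (-20) = 182

Answer: 182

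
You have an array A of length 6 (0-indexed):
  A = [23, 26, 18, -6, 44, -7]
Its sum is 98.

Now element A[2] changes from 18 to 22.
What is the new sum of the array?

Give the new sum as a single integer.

Old value at index 2: 18
New value at index 2: 22
Delta = 22 - 18 = 4
New sum = old_sum + delta = 98 + (4) = 102

Answer: 102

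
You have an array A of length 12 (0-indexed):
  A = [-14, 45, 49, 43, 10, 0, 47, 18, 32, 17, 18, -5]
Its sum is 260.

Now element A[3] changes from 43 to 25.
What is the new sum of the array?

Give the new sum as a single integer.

Answer: 242

Derivation:
Old value at index 3: 43
New value at index 3: 25
Delta = 25 - 43 = -18
New sum = old_sum + delta = 260 + (-18) = 242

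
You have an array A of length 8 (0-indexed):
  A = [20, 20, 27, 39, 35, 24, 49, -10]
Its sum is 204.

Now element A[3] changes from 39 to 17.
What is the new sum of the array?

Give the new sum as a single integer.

Old value at index 3: 39
New value at index 3: 17
Delta = 17 - 39 = -22
New sum = old_sum + delta = 204 + (-22) = 182

Answer: 182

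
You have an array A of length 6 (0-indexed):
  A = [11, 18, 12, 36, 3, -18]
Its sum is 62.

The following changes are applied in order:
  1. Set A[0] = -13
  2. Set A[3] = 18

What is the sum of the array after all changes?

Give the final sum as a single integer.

Answer: 20

Derivation:
Initial sum: 62
Change 1: A[0] 11 -> -13, delta = -24, sum = 38
Change 2: A[3] 36 -> 18, delta = -18, sum = 20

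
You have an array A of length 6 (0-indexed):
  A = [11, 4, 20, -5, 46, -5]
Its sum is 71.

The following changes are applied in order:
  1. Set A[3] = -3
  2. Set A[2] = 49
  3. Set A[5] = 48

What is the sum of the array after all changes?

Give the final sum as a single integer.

Initial sum: 71
Change 1: A[3] -5 -> -3, delta = 2, sum = 73
Change 2: A[2] 20 -> 49, delta = 29, sum = 102
Change 3: A[5] -5 -> 48, delta = 53, sum = 155

Answer: 155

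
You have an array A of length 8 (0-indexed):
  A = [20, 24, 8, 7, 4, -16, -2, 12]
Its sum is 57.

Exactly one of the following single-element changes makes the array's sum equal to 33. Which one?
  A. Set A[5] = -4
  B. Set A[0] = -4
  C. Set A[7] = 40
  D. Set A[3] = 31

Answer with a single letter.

Answer: B

Derivation:
Option A: A[5] -16->-4, delta=12, new_sum=57+(12)=69
Option B: A[0] 20->-4, delta=-24, new_sum=57+(-24)=33 <-- matches target
Option C: A[7] 12->40, delta=28, new_sum=57+(28)=85
Option D: A[3] 7->31, delta=24, new_sum=57+(24)=81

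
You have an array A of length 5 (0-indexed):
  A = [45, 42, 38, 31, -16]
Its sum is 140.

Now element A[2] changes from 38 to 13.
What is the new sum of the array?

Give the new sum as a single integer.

Answer: 115

Derivation:
Old value at index 2: 38
New value at index 2: 13
Delta = 13 - 38 = -25
New sum = old_sum + delta = 140 + (-25) = 115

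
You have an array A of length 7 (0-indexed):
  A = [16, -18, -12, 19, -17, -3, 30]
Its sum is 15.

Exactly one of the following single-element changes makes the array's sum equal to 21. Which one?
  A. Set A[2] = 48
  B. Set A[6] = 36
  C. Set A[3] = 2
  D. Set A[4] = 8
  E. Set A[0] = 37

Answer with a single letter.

Option A: A[2] -12->48, delta=60, new_sum=15+(60)=75
Option B: A[6] 30->36, delta=6, new_sum=15+(6)=21 <-- matches target
Option C: A[3] 19->2, delta=-17, new_sum=15+(-17)=-2
Option D: A[4] -17->8, delta=25, new_sum=15+(25)=40
Option E: A[0] 16->37, delta=21, new_sum=15+(21)=36

Answer: B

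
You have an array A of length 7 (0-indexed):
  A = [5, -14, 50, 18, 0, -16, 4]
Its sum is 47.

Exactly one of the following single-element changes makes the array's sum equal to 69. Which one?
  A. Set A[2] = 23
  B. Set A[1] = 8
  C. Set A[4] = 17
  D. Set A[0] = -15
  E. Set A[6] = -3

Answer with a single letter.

Answer: B

Derivation:
Option A: A[2] 50->23, delta=-27, new_sum=47+(-27)=20
Option B: A[1] -14->8, delta=22, new_sum=47+(22)=69 <-- matches target
Option C: A[4] 0->17, delta=17, new_sum=47+(17)=64
Option D: A[0] 5->-15, delta=-20, new_sum=47+(-20)=27
Option E: A[6] 4->-3, delta=-7, new_sum=47+(-7)=40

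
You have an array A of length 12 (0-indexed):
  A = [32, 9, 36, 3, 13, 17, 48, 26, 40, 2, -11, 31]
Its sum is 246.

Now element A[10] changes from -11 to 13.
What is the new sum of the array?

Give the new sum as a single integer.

Answer: 270

Derivation:
Old value at index 10: -11
New value at index 10: 13
Delta = 13 - -11 = 24
New sum = old_sum + delta = 246 + (24) = 270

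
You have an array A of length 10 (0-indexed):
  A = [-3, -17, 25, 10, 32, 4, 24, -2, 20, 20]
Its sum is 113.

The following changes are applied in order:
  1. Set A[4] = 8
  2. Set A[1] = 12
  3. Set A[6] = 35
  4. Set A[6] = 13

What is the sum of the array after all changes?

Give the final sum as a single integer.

Answer: 107

Derivation:
Initial sum: 113
Change 1: A[4] 32 -> 8, delta = -24, sum = 89
Change 2: A[1] -17 -> 12, delta = 29, sum = 118
Change 3: A[6] 24 -> 35, delta = 11, sum = 129
Change 4: A[6] 35 -> 13, delta = -22, sum = 107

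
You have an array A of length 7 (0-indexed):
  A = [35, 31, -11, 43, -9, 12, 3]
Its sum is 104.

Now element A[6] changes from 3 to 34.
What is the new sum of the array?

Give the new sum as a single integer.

Answer: 135

Derivation:
Old value at index 6: 3
New value at index 6: 34
Delta = 34 - 3 = 31
New sum = old_sum + delta = 104 + (31) = 135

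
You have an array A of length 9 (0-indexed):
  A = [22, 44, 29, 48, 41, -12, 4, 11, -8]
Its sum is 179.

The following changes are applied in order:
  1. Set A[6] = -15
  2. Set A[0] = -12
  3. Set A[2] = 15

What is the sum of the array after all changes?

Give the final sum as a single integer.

Initial sum: 179
Change 1: A[6] 4 -> -15, delta = -19, sum = 160
Change 2: A[0] 22 -> -12, delta = -34, sum = 126
Change 3: A[2] 29 -> 15, delta = -14, sum = 112

Answer: 112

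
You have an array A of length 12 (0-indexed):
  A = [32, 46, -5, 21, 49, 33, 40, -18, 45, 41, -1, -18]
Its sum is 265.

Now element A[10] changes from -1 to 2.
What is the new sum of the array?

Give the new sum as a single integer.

Answer: 268

Derivation:
Old value at index 10: -1
New value at index 10: 2
Delta = 2 - -1 = 3
New sum = old_sum + delta = 265 + (3) = 268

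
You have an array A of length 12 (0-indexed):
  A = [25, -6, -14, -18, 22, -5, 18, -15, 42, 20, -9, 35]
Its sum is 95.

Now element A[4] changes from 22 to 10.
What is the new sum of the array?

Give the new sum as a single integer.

Old value at index 4: 22
New value at index 4: 10
Delta = 10 - 22 = -12
New sum = old_sum + delta = 95 + (-12) = 83

Answer: 83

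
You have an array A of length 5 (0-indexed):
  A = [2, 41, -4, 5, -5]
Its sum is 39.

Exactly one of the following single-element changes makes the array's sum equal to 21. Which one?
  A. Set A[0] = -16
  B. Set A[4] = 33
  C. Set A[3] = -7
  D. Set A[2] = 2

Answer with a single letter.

Answer: A

Derivation:
Option A: A[0] 2->-16, delta=-18, new_sum=39+(-18)=21 <-- matches target
Option B: A[4] -5->33, delta=38, new_sum=39+(38)=77
Option C: A[3] 5->-7, delta=-12, new_sum=39+(-12)=27
Option D: A[2] -4->2, delta=6, new_sum=39+(6)=45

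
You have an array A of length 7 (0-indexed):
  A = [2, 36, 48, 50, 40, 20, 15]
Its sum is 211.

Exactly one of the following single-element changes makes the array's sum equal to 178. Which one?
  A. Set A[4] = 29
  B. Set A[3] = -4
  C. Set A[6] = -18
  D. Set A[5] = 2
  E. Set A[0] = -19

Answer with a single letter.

Answer: C

Derivation:
Option A: A[4] 40->29, delta=-11, new_sum=211+(-11)=200
Option B: A[3] 50->-4, delta=-54, new_sum=211+(-54)=157
Option C: A[6] 15->-18, delta=-33, new_sum=211+(-33)=178 <-- matches target
Option D: A[5] 20->2, delta=-18, new_sum=211+(-18)=193
Option E: A[0] 2->-19, delta=-21, new_sum=211+(-21)=190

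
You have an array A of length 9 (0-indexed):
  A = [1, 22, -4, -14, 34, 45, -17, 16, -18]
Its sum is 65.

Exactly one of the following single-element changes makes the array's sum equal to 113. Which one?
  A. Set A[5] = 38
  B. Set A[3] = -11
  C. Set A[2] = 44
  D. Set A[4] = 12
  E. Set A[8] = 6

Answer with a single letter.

Answer: C

Derivation:
Option A: A[5] 45->38, delta=-7, new_sum=65+(-7)=58
Option B: A[3] -14->-11, delta=3, new_sum=65+(3)=68
Option C: A[2] -4->44, delta=48, new_sum=65+(48)=113 <-- matches target
Option D: A[4] 34->12, delta=-22, new_sum=65+(-22)=43
Option E: A[8] -18->6, delta=24, new_sum=65+(24)=89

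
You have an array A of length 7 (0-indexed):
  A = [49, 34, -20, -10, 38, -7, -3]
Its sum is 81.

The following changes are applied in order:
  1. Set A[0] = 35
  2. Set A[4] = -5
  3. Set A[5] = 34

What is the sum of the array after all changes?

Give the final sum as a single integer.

Answer: 65

Derivation:
Initial sum: 81
Change 1: A[0] 49 -> 35, delta = -14, sum = 67
Change 2: A[4] 38 -> -5, delta = -43, sum = 24
Change 3: A[5] -7 -> 34, delta = 41, sum = 65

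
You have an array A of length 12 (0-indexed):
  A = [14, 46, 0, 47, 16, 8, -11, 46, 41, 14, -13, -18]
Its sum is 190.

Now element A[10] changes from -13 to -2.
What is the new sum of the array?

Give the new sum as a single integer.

Answer: 201

Derivation:
Old value at index 10: -13
New value at index 10: -2
Delta = -2 - -13 = 11
New sum = old_sum + delta = 190 + (11) = 201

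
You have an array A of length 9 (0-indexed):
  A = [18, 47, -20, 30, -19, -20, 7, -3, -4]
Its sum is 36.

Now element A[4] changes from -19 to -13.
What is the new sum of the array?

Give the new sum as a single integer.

Answer: 42

Derivation:
Old value at index 4: -19
New value at index 4: -13
Delta = -13 - -19 = 6
New sum = old_sum + delta = 36 + (6) = 42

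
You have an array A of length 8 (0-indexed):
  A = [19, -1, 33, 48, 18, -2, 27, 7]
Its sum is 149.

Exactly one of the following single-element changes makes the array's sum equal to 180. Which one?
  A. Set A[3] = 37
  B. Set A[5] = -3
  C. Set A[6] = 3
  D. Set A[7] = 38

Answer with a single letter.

Answer: D

Derivation:
Option A: A[3] 48->37, delta=-11, new_sum=149+(-11)=138
Option B: A[5] -2->-3, delta=-1, new_sum=149+(-1)=148
Option C: A[6] 27->3, delta=-24, new_sum=149+(-24)=125
Option D: A[7] 7->38, delta=31, new_sum=149+(31)=180 <-- matches target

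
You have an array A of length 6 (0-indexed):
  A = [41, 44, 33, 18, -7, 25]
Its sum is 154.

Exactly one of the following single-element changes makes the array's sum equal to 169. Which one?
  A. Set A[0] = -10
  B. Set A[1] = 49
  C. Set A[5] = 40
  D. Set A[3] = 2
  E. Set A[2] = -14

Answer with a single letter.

Answer: C

Derivation:
Option A: A[0] 41->-10, delta=-51, new_sum=154+(-51)=103
Option B: A[1] 44->49, delta=5, new_sum=154+(5)=159
Option C: A[5] 25->40, delta=15, new_sum=154+(15)=169 <-- matches target
Option D: A[3] 18->2, delta=-16, new_sum=154+(-16)=138
Option E: A[2] 33->-14, delta=-47, new_sum=154+(-47)=107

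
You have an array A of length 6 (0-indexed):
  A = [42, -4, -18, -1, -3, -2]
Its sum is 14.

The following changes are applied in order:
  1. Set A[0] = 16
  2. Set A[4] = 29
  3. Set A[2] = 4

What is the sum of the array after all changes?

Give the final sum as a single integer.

Initial sum: 14
Change 1: A[0] 42 -> 16, delta = -26, sum = -12
Change 2: A[4] -3 -> 29, delta = 32, sum = 20
Change 3: A[2] -18 -> 4, delta = 22, sum = 42

Answer: 42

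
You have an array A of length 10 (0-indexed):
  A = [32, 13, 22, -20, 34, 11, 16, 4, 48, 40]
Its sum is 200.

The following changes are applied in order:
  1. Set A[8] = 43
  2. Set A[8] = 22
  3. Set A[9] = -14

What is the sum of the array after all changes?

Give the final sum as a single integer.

Initial sum: 200
Change 1: A[8] 48 -> 43, delta = -5, sum = 195
Change 2: A[8] 43 -> 22, delta = -21, sum = 174
Change 3: A[9] 40 -> -14, delta = -54, sum = 120

Answer: 120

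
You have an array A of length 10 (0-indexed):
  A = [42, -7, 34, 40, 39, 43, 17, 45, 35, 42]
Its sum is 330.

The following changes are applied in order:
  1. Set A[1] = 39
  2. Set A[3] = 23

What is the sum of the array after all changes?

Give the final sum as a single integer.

Initial sum: 330
Change 1: A[1] -7 -> 39, delta = 46, sum = 376
Change 2: A[3] 40 -> 23, delta = -17, sum = 359

Answer: 359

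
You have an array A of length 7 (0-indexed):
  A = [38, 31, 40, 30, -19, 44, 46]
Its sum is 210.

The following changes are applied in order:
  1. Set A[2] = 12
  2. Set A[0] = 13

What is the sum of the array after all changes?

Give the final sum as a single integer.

Answer: 157

Derivation:
Initial sum: 210
Change 1: A[2] 40 -> 12, delta = -28, sum = 182
Change 2: A[0] 38 -> 13, delta = -25, sum = 157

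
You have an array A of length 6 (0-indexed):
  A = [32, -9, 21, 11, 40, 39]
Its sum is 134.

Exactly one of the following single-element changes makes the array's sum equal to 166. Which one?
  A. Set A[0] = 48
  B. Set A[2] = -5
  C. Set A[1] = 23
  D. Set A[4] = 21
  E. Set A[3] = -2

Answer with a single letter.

Option A: A[0] 32->48, delta=16, new_sum=134+(16)=150
Option B: A[2] 21->-5, delta=-26, new_sum=134+(-26)=108
Option C: A[1] -9->23, delta=32, new_sum=134+(32)=166 <-- matches target
Option D: A[4] 40->21, delta=-19, new_sum=134+(-19)=115
Option E: A[3] 11->-2, delta=-13, new_sum=134+(-13)=121

Answer: C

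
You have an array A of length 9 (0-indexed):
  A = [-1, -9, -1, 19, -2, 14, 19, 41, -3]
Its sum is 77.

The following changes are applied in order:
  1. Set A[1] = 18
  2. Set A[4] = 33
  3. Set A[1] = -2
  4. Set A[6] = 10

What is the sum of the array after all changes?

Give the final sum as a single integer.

Answer: 110

Derivation:
Initial sum: 77
Change 1: A[1] -9 -> 18, delta = 27, sum = 104
Change 2: A[4] -2 -> 33, delta = 35, sum = 139
Change 3: A[1] 18 -> -2, delta = -20, sum = 119
Change 4: A[6] 19 -> 10, delta = -9, sum = 110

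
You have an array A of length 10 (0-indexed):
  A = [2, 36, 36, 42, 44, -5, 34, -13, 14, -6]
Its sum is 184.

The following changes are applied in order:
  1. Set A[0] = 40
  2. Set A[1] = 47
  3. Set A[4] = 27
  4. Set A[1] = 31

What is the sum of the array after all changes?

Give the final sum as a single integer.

Initial sum: 184
Change 1: A[0] 2 -> 40, delta = 38, sum = 222
Change 2: A[1] 36 -> 47, delta = 11, sum = 233
Change 3: A[4] 44 -> 27, delta = -17, sum = 216
Change 4: A[1] 47 -> 31, delta = -16, sum = 200

Answer: 200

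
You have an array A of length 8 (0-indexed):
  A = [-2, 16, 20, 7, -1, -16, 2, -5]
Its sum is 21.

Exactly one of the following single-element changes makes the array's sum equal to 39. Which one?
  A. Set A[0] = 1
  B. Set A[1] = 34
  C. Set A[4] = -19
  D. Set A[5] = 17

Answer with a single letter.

Answer: B

Derivation:
Option A: A[0] -2->1, delta=3, new_sum=21+(3)=24
Option B: A[1] 16->34, delta=18, new_sum=21+(18)=39 <-- matches target
Option C: A[4] -1->-19, delta=-18, new_sum=21+(-18)=3
Option D: A[5] -16->17, delta=33, new_sum=21+(33)=54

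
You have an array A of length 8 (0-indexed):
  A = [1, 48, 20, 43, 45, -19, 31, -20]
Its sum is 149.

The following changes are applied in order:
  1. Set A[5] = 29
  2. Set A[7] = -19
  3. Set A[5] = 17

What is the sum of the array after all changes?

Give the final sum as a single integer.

Answer: 186

Derivation:
Initial sum: 149
Change 1: A[5] -19 -> 29, delta = 48, sum = 197
Change 2: A[7] -20 -> -19, delta = 1, sum = 198
Change 3: A[5] 29 -> 17, delta = -12, sum = 186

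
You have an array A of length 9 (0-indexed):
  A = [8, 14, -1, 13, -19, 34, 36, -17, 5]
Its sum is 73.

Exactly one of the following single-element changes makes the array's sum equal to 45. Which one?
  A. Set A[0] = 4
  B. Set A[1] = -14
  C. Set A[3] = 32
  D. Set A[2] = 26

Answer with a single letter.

Option A: A[0] 8->4, delta=-4, new_sum=73+(-4)=69
Option B: A[1] 14->-14, delta=-28, new_sum=73+(-28)=45 <-- matches target
Option C: A[3] 13->32, delta=19, new_sum=73+(19)=92
Option D: A[2] -1->26, delta=27, new_sum=73+(27)=100

Answer: B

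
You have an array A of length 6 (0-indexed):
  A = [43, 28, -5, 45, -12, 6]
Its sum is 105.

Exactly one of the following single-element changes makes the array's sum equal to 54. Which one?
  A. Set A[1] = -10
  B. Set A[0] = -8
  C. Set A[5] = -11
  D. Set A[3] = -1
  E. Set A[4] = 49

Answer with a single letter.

Answer: B

Derivation:
Option A: A[1] 28->-10, delta=-38, new_sum=105+(-38)=67
Option B: A[0] 43->-8, delta=-51, new_sum=105+(-51)=54 <-- matches target
Option C: A[5] 6->-11, delta=-17, new_sum=105+(-17)=88
Option D: A[3] 45->-1, delta=-46, new_sum=105+(-46)=59
Option E: A[4] -12->49, delta=61, new_sum=105+(61)=166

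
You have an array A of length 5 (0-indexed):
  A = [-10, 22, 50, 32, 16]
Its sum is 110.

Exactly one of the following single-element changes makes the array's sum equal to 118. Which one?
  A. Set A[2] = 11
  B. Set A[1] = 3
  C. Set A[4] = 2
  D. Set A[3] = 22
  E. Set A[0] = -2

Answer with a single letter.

Option A: A[2] 50->11, delta=-39, new_sum=110+(-39)=71
Option B: A[1] 22->3, delta=-19, new_sum=110+(-19)=91
Option C: A[4] 16->2, delta=-14, new_sum=110+(-14)=96
Option D: A[3] 32->22, delta=-10, new_sum=110+(-10)=100
Option E: A[0] -10->-2, delta=8, new_sum=110+(8)=118 <-- matches target

Answer: E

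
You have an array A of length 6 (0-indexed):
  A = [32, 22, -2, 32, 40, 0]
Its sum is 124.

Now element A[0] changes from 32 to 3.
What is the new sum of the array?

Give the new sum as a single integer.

Old value at index 0: 32
New value at index 0: 3
Delta = 3 - 32 = -29
New sum = old_sum + delta = 124 + (-29) = 95

Answer: 95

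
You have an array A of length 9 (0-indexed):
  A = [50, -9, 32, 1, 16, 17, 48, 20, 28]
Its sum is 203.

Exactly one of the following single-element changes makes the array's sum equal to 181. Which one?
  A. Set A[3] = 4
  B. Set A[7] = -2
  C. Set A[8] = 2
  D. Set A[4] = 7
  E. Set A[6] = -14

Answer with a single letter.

Answer: B

Derivation:
Option A: A[3] 1->4, delta=3, new_sum=203+(3)=206
Option B: A[7] 20->-2, delta=-22, new_sum=203+(-22)=181 <-- matches target
Option C: A[8] 28->2, delta=-26, new_sum=203+(-26)=177
Option D: A[4] 16->7, delta=-9, new_sum=203+(-9)=194
Option E: A[6] 48->-14, delta=-62, new_sum=203+(-62)=141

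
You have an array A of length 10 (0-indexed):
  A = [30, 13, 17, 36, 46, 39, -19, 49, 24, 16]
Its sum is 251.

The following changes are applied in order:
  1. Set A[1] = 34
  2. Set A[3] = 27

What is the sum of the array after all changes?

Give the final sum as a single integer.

Answer: 263

Derivation:
Initial sum: 251
Change 1: A[1] 13 -> 34, delta = 21, sum = 272
Change 2: A[3] 36 -> 27, delta = -9, sum = 263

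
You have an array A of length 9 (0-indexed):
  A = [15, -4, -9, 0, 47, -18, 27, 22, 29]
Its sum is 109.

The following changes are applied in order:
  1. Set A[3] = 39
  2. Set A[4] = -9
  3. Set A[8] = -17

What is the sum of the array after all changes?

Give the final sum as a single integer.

Initial sum: 109
Change 1: A[3] 0 -> 39, delta = 39, sum = 148
Change 2: A[4] 47 -> -9, delta = -56, sum = 92
Change 3: A[8] 29 -> -17, delta = -46, sum = 46

Answer: 46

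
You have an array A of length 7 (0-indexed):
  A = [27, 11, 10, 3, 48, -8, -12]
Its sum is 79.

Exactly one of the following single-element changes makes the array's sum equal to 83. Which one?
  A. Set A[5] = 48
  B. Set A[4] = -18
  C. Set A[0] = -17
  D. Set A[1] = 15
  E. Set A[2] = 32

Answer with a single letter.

Answer: D

Derivation:
Option A: A[5] -8->48, delta=56, new_sum=79+(56)=135
Option B: A[4] 48->-18, delta=-66, new_sum=79+(-66)=13
Option C: A[0] 27->-17, delta=-44, new_sum=79+(-44)=35
Option D: A[1] 11->15, delta=4, new_sum=79+(4)=83 <-- matches target
Option E: A[2] 10->32, delta=22, new_sum=79+(22)=101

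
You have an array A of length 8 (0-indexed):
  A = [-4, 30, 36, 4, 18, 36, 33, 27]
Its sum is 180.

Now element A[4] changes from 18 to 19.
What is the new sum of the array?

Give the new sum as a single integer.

Old value at index 4: 18
New value at index 4: 19
Delta = 19 - 18 = 1
New sum = old_sum + delta = 180 + (1) = 181

Answer: 181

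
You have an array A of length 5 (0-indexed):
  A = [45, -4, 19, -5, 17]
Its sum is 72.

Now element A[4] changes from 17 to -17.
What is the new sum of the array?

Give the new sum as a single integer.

Answer: 38

Derivation:
Old value at index 4: 17
New value at index 4: -17
Delta = -17 - 17 = -34
New sum = old_sum + delta = 72 + (-34) = 38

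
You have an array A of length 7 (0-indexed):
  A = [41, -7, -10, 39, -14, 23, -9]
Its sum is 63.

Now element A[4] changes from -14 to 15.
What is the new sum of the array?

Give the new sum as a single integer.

Old value at index 4: -14
New value at index 4: 15
Delta = 15 - -14 = 29
New sum = old_sum + delta = 63 + (29) = 92

Answer: 92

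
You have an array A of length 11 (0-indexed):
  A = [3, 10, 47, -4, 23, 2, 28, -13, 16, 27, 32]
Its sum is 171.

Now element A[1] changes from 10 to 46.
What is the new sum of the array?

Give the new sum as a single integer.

Old value at index 1: 10
New value at index 1: 46
Delta = 46 - 10 = 36
New sum = old_sum + delta = 171 + (36) = 207

Answer: 207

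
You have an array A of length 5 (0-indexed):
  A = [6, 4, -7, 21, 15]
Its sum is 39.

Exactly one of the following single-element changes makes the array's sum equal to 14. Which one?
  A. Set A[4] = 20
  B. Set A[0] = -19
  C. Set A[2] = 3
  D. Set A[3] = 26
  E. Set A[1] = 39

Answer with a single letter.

Answer: B

Derivation:
Option A: A[4] 15->20, delta=5, new_sum=39+(5)=44
Option B: A[0] 6->-19, delta=-25, new_sum=39+(-25)=14 <-- matches target
Option C: A[2] -7->3, delta=10, new_sum=39+(10)=49
Option D: A[3] 21->26, delta=5, new_sum=39+(5)=44
Option E: A[1] 4->39, delta=35, new_sum=39+(35)=74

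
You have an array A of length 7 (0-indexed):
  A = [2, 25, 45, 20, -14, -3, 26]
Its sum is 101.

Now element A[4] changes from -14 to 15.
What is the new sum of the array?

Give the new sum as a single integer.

Old value at index 4: -14
New value at index 4: 15
Delta = 15 - -14 = 29
New sum = old_sum + delta = 101 + (29) = 130

Answer: 130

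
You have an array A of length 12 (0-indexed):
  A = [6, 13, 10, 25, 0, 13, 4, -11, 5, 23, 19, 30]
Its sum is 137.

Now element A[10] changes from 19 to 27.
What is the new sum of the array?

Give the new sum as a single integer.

Answer: 145

Derivation:
Old value at index 10: 19
New value at index 10: 27
Delta = 27 - 19 = 8
New sum = old_sum + delta = 137 + (8) = 145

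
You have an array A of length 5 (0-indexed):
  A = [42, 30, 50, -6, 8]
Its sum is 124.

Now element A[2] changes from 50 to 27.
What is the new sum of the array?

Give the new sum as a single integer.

Old value at index 2: 50
New value at index 2: 27
Delta = 27 - 50 = -23
New sum = old_sum + delta = 124 + (-23) = 101

Answer: 101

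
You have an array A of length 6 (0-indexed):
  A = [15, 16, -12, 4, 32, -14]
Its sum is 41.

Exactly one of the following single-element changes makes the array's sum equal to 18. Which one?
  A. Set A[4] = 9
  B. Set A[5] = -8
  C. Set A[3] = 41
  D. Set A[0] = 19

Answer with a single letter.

Answer: A

Derivation:
Option A: A[4] 32->9, delta=-23, new_sum=41+(-23)=18 <-- matches target
Option B: A[5] -14->-8, delta=6, new_sum=41+(6)=47
Option C: A[3] 4->41, delta=37, new_sum=41+(37)=78
Option D: A[0] 15->19, delta=4, new_sum=41+(4)=45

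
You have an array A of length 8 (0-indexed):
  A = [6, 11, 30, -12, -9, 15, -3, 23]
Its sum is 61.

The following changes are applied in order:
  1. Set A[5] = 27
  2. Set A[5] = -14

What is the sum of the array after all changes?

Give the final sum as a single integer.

Answer: 32

Derivation:
Initial sum: 61
Change 1: A[5] 15 -> 27, delta = 12, sum = 73
Change 2: A[5] 27 -> -14, delta = -41, sum = 32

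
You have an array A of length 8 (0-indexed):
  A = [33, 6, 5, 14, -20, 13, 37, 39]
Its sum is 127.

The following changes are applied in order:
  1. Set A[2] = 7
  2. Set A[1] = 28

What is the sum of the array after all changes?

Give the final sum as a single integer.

Answer: 151

Derivation:
Initial sum: 127
Change 1: A[2] 5 -> 7, delta = 2, sum = 129
Change 2: A[1] 6 -> 28, delta = 22, sum = 151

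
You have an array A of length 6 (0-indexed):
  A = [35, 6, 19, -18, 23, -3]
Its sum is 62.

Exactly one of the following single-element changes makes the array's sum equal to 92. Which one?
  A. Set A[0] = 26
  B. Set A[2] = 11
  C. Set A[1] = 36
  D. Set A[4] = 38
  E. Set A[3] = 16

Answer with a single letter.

Answer: C

Derivation:
Option A: A[0] 35->26, delta=-9, new_sum=62+(-9)=53
Option B: A[2] 19->11, delta=-8, new_sum=62+(-8)=54
Option C: A[1] 6->36, delta=30, new_sum=62+(30)=92 <-- matches target
Option D: A[4] 23->38, delta=15, new_sum=62+(15)=77
Option E: A[3] -18->16, delta=34, new_sum=62+(34)=96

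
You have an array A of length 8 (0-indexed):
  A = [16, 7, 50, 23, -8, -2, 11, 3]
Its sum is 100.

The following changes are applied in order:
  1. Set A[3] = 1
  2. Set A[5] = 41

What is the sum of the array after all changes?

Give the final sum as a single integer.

Answer: 121

Derivation:
Initial sum: 100
Change 1: A[3] 23 -> 1, delta = -22, sum = 78
Change 2: A[5] -2 -> 41, delta = 43, sum = 121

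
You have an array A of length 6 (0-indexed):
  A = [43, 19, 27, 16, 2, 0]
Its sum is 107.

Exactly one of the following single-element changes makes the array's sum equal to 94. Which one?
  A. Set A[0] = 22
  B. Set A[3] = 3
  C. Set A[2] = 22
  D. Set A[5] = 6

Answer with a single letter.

Option A: A[0] 43->22, delta=-21, new_sum=107+(-21)=86
Option B: A[3] 16->3, delta=-13, new_sum=107+(-13)=94 <-- matches target
Option C: A[2] 27->22, delta=-5, new_sum=107+(-5)=102
Option D: A[5] 0->6, delta=6, new_sum=107+(6)=113

Answer: B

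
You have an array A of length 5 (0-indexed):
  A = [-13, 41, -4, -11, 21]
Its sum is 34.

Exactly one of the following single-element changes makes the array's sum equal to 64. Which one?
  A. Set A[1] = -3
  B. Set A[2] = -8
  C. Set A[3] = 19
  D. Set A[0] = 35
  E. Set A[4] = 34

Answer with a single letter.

Answer: C

Derivation:
Option A: A[1] 41->-3, delta=-44, new_sum=34+(-44)=-10
Option B: A[2] -4->-8, delta=-4, new_sum=34+(-4)=30
Option C: A[3] -11->19, delta=30, new_sum=34+(30)=64 <-- matches target
Option D: A[0] -13->35, delta=48, new_sum=34+(48)=82
Option E: A[4] 21->34, delta=13, new_sum=34+(13)=47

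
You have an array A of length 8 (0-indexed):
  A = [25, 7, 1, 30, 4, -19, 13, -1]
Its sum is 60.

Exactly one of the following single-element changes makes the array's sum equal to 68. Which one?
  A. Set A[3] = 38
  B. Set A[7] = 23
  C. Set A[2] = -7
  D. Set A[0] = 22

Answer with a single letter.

Option A: A[3] 30->38, delta=8, new_sum=60+(8)=68 <-- matches target
Option B: A[7] -1->23, delta=24, new_sum=60+(24)=84
Option C: A[2] 1->-7, delta=-8, new_sum=60+(-8)=52
Option D: A[0] 25->22, delta=-3, new_sum=60+(-3)=57

Answer: A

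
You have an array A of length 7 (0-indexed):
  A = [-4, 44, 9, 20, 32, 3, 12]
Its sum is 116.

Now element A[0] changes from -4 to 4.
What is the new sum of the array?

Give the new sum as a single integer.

Old value at index 0: -4
New value at index 0: 4
Delta = 4 - -4 = 8
New sum = old_sum + delta = 116 + (8) = 124

Answer: 124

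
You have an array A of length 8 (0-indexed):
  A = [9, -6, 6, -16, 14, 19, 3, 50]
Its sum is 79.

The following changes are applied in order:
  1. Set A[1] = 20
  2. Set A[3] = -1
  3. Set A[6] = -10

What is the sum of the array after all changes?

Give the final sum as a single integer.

Initial sum: 79
Change 1: A[1] -6 -> 20, delta = 26, sum = 105
Change 2: A[3] -16 -> -1, delta = 15, sum = 120
Change 3: A[6] 3 -> -10, delta = -13, sum = 107

Answer: 107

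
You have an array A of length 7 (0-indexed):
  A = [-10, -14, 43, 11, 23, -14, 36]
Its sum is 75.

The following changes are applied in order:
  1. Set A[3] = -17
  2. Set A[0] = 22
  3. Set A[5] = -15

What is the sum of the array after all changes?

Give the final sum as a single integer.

Initial sum: 75
Change 1: A[3] 11 -> -17, delta = -28, sum = 47
Change 2: A[0] -10 -> 22, delta = 32, sum = 79
Change 3: A[5] -14 -> -15, delta = -1, sum = 78

Answer: 78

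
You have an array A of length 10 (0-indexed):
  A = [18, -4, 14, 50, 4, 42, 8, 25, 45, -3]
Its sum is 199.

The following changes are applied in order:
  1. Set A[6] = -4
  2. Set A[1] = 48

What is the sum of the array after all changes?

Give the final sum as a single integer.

Answer: 239

Derivation:
Initial sum: 199
Change 1: A[6] 8 -> -4, delta = -12, sum = 187
Change 2: A[1] -4 -> 48, delta = 52, sum = 239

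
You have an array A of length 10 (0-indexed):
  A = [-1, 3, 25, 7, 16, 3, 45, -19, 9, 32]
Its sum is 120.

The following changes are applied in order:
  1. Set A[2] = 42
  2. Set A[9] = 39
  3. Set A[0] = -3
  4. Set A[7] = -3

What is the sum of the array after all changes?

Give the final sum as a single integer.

Answer: 158

Derivation:
Initial sum: 120
Change 1: A[2] 25 -> 42, delta = 17, sum = 137
Change 2: A[9] 32 -> 39, delta = 7, sum = 144
Change 3: A[0] -1 -> -3, delta = -2, sum = 142
Change 4: A[7] -19 -> -3, delta = 16, sum = 158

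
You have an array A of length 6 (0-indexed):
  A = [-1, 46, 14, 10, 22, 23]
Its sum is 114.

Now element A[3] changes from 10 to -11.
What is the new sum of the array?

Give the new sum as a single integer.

Old value at index 3: 10
New value at index 3: -11
Delta = -11 - 10 = -21
New sum = old_sum + delta = 114 + (-21) = 93

Answer: 93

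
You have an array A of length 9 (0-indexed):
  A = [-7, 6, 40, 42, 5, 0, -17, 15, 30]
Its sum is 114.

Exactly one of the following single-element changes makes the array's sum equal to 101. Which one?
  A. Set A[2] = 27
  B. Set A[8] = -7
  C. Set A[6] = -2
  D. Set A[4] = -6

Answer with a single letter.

Answer: A

Derivation:
Option A: A[2] 40->27, delta=-13, new_sum=114+(-13)=101 <-- matches target
Option B: A[8] 30->-7, delta=-37, new_sum=114+(-37)=77
Option C: A[6] -17->-2, delta=15, new_sum=114+(15)=129
Option D: A[4] 5->-6, delta=-11, new_sum=114+(-11)=103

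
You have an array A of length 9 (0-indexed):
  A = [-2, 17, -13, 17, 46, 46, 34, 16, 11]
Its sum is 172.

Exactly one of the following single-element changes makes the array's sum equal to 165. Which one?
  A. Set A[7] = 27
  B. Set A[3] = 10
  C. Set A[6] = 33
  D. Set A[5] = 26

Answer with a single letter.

Answer: B

Derivation:
Option A: A[7] 16->27, delta=11, new_sum=172+(11)=183
Option B: A[3] 17->10, delta=-7, new_sum=172+(-7)=165 <-- matches target
Option C: A[6] 34->33, delta=-1, new_sum=172+(-1)=171
Option D: A[5] 46->26, delta=-20, new_sum=172+(-20)=152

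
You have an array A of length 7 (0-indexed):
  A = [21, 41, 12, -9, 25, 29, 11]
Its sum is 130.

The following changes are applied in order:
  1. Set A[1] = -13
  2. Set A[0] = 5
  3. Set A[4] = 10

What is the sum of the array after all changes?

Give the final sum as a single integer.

Answer: 45

Derivation:
Initial sum: 130
Change 1: A[1] 41 -> -13, delta = -54, sum = 76
Change 2: A[0] 21 -> 5, delta = -16, sum = 60
Change 3: A[4] 25 -> 10, delta = -15, sum = 45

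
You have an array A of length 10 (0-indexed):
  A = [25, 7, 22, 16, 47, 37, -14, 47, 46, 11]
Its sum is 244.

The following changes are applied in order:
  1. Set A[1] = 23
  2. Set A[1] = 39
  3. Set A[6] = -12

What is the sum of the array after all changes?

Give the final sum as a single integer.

Answer: 278

Derivation:
Initial sum: 244
Change 1: A[1] 7 -> 23, delta = 16, sum = 260
Change 2: A[1] 23 -> 39, delta = 16, sum = 276
Change 3: A[6] -14 -> -12, delta = 2, sum = 278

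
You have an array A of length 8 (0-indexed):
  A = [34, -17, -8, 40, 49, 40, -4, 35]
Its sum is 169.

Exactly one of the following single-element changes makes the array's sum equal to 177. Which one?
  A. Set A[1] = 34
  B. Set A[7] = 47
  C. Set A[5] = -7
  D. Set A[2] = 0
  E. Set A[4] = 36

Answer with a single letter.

Option A: A[1] -17->34, delta=51, new_sum=169+(51)=220
Option B: A[7] 35->47, delta=12, new_sum=169+(12)=181
Option C: A[5] 40->-7, delta=-47, new_sum=169+(-47)=122
Option D: A[2] -8->0, delta=8, new_sum=169+(8)=177 <-- matches target
Option E: A[4] 49->36, delta=-13, new_sum=169+(-13)=156

Answer: D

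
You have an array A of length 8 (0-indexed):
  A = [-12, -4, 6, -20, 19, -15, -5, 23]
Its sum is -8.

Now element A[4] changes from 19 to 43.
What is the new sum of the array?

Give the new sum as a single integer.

Answer: 16

Derivation:
Old value at index 4: 19
New value at index 4: 43
Delta = 43 - 19 = 24
New sum = old_sum + delta = -8 + (24) = 16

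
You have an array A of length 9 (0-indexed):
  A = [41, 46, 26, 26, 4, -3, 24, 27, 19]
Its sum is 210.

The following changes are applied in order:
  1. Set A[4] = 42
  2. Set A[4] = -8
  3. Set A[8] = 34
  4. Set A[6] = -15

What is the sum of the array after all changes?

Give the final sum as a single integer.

Initial sum: 210
Change 1: A[4] 4 -> 42, delta = 38, sum = 248
Change 2: A[4] 42 -> -8, delta = -50, sum = 198
Change 3: A[8] 19 -> 34, delta = 15, sum = 213
Change 4: A[6] 24 -> -15, delta = -39, sum = 174

Answer: 174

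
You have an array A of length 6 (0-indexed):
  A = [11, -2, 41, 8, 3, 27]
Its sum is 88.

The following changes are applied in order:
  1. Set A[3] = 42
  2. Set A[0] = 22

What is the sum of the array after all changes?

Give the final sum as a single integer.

Initial sum: 88
Change 1: A[3] 8 -> 42, delta = 34, sum = 122
Change 2: A[0] 11 -> 22, delta = 11, sum = 133

Answer: 133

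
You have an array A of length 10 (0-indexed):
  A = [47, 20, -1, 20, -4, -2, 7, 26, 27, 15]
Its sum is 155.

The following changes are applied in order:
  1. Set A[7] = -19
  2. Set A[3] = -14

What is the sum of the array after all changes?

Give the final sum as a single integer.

Answer: 76

Derivation:
Initial sum: 155
Change 1: A[7] 26 -> -19, delta = -45, sum = 110
Change 2: A[3] 20 -> -14, delta = -34, sum = 76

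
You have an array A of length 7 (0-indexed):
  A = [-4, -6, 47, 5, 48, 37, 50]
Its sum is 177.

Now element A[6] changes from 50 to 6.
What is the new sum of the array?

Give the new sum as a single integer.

Answer: 133

Derivation:
Old value at index 6: 50
New value at index 6: 6
Delta = 6 - 50 = -44
New sum = old_sum + delta = 177 + (-44) = 133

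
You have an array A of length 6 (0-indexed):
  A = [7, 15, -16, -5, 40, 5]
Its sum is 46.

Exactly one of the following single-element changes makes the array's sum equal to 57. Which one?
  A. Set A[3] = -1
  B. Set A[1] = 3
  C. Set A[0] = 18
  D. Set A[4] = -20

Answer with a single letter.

Answer: C

Derivation:
Option A: A[3] -5->-1, delta=4, new_sum=46+(4)=50
Option B: A[1] 15->3, delta=-12, new_sum=46+(-12)=34
Option C: A[0] 7->18, delta=11, new_sum=46+(11)=57 <-- matches target
Option D: A[4] 40->-20, delta=-60, new_sum=46+(-60)=-14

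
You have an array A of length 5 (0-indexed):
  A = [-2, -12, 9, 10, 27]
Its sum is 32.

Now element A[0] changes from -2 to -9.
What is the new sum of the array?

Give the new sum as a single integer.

Old value at index 0: -2
New value at index 0: -9
Delta = -9 - -2 = -7
New sum = old_sum + delta = 32 + (-7) = 25

Answer: 25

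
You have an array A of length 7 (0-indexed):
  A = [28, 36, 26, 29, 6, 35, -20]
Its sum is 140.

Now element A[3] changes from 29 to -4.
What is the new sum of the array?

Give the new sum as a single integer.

Old value at index 3: 29
New value at index 3: -4
Delta = -4 - 29 = -33
New sum = old_sum + delta = 140 + (-33) = 107

Answer: 107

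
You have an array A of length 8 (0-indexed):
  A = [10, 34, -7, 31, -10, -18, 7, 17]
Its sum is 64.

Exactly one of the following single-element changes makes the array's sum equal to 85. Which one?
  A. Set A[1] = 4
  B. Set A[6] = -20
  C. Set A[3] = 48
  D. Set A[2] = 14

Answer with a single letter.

Answer: D

Derivation:
Option A: A[1] 34->4, delta=-30, new_sum=64+(-30)=34
Option B: A[6] 7->-20, delta=-27, new_sum=64+(-27)=37
Option C: A[3] 31->48, delta=17, new_sum=64+(17)=81
Option D: A[2] -7->14, delta=21, new_sum=64+(21)=85 <-- matches target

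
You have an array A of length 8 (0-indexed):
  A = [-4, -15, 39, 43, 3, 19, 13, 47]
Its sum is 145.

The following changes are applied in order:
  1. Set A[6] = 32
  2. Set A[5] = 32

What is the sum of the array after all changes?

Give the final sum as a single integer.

Answer: 177

Derivation:
Initial sum: 145
Change 1: A[6] 13 -> 32, delta = 19, sum = 164
Change 2: A[5] 19 -> 32, delta = 13, sum = 177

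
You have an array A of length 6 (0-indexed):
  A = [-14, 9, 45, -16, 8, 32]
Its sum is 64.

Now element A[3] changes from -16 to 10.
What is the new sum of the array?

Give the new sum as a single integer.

Old value at index 3: -16
New value at index 3: 10
Delta = 10 - -16 = 26
New sum = old_sum + delta = 64 + (26) = 90

Answer: 90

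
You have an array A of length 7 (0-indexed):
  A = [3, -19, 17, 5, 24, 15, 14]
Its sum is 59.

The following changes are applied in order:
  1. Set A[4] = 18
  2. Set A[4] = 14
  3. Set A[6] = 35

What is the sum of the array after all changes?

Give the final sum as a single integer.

Initial sum: 59
Change 1: A[4] 24 -> 18, delta = -6, sum = 53
Change 2: A[4] 18 -> 14, delta = -4, sum = 49
Change 3: A[6] 14 -> 35, delta = 21, sum = 70

Answer: 70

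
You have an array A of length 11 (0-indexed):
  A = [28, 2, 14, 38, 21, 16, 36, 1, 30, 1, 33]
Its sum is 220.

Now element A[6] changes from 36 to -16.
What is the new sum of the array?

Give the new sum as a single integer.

Answer: 168

Derivation:
Old value at index 6: 36
New value at index 6: -16
Delta = -16 - 36 = -52
New sum = old_sum + delta = 220 + (-52) = 168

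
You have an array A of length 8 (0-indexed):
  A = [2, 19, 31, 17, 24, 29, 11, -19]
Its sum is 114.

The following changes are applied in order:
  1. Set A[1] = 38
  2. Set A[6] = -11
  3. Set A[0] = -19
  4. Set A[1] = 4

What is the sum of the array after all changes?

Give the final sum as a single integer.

Initial sum: 114
Change 1: A[1] 19 -> 38, delta = 19, sum = 133
Change 2: A[6] 11 -> -11, delta = -22, sum = 111
Change 3: A[0] 2 -> -19, delta = -21, sum = 90
Change 4: A[1] 38 -> 4, delta = -34, sum = 56

Answer: 56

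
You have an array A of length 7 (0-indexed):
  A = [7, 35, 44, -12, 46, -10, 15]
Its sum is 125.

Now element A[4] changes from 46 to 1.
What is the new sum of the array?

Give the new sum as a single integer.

Old value at index 4: 46
New value at index 4: 1
Delta = 1 - 46 = -45
New sum = old_sum + delta = 125 + (-45) = 80

Answer: 80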